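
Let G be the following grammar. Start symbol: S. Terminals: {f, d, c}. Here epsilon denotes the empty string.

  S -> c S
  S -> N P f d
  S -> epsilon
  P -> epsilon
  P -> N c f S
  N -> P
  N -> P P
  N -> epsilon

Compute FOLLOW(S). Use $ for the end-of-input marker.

FIRST(S): from S->c S we get {c}; from S->N P f d we get {c, f}; from S->epsilon we get {epsilon}. So FIRST(S) = {epsilon, c, f}.
FIRST(P): from P->epsilon we get {epsilon}; from P->N c f S we get {c}. So FIRST(P) = {epsilon, c}.
FIRST(N): from N->P we get {epsilon, c}; from N->P P we get {epsilon, c}; from N->epsilon we get {epsilon}. So FIRST(N) = {epsilon, c}.
FOLLOW(S) includes $ since S is the start symbol.
FOLLOW(N): in S->N P f d, N is followed by P f d with FIRST {c, f}; in P->N c f S, N is followed by c f S with FIRST {c}. Thus FOLLOW(N) = {c, f}.
FOLLOW(P): in S->N P f d, P is followed by f d with FIRST {f}; in N->P, the suffix after P is empty, so FOLLOW(P) ⊇ FOLLOW(N) = {c, f}; in N->P P (occurrence 1), P is followed by P with FIRST {epsilon, c}; in N->P P (occurrence 1), the suffix after P is nullable, so FOLLOW(P) ⊇ FOLLOW(N) = {c, f}; in N->P P (occurrence 2), the suffix after P is empty, so FOLLOW(P) ⊇ FOLLOW(N) = {c, f}. Thus FOLLOW(P) = {c, f}.
FOLLOW(S): in S->c S, the suffix after S is empty (adds nothing new); in P->N c f S, the suffix after S is empty, so FOLLOW(S) ⊇ FOLLOW(P) = {c, f}. Thus FOLLOW(S) = {$, c, f}.

{$, c, f}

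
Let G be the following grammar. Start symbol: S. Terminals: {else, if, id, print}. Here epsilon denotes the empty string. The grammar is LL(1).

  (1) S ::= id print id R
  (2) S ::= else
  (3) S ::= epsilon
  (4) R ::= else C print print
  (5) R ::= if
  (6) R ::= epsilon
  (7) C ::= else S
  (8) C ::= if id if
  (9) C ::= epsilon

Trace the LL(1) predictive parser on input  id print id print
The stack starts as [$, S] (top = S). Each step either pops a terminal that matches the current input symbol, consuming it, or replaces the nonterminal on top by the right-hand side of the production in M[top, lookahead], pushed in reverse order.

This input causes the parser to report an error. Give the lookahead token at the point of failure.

print

     Stack            Input                Action
  1  $ S              id print id print $  expand S ::= id print id R
  2  $ R id print id  id print id print $  match id
  3  $ R id print     print id print $     match print
  4  $ R id           id print $           match id
  5  $ R              print $              expand R ::= epsilon
  6  $                print $              error: stack empty but input remains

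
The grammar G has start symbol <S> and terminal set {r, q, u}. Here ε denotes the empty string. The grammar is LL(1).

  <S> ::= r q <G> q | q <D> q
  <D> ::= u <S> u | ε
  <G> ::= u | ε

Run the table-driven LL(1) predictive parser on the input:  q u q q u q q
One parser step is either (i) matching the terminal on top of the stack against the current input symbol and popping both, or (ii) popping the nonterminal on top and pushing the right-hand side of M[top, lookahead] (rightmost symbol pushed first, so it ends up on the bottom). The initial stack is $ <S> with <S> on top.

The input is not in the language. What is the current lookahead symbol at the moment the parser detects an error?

step 1: stack=$ <S>  input=q u q q u q q $  — expand <S> ::= q <D> q
step 2: stack=$ q <D> q  input=q u q q u q q $  — match q
step 3: stack=$ q <D>  input=u q q u q q $  — expand <D> ::= u <S> u
step 4: stack=$ q u <S> u  input=u q q u q q $  — match u
step 5: stack=$ q u <S>  input=q q u q q $  — expand <S> ::= q <D> q
step 6: stack=$ q u q <D> q  input=q q u q q $  — match q
step 7: stack=$ q u q <D>  input=q u q q $  — expand <D> ::= ε
step 8: stack=$ q u q  input=q u q q $  — match q
step 9: stack=$ q u  input=u q q $  — match u
step 10: stack=$ q  input=q q $  — match q
step 11: stack=$  input=q $  — error: stack empty but input remains

q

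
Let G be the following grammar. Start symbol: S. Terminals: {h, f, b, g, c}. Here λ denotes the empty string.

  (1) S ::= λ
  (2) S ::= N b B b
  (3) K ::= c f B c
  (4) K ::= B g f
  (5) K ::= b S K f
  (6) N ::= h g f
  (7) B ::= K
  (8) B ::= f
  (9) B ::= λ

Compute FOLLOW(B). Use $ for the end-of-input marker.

{b, c, g}

FIRST(N): from N::=h g f we get {h}. So FIRST(N) = {h}.
FIRST(S): from S::=λ we get {λ}; from S::=N b B b we get {h}. So FIRST(S) = {λ, h}.
FIRST(K): from K::=c f B c we get {c}; from K::=B g f we get {b, c, f, g}; from K::=b S K f we get {b}. So FIRST(K) = {b, c, f, g}.
FIRST(B): from B::=K we get {b, c, f, g}; from B::=f we get {f}; from B::=λ we get {λ}. So FIRST(B) = {λ, b, c, f, g}.
FOLLOW(S) includes $ since S is the start symbol.
FOLLOW(S): in K::=b S K f, S is followed by K f with FIRST {b, c, f, g}. Thus FOLLOW(S) = {$, b, c, f, g}.
FOLLOW(N): in S::=N b B b, N is followed by b B b with FIRST {b}. Thus FOLLOW(N) = {b}.
FOLLOW(B): in S::=N b B b, B is followed by b with FIRST {b}; in K::=c f B c, B is followed by c with FIRST {c}; in K::=B g f, B is followed by g f with FIRST {g}. Thus FOLLOW(B) = {b, c, g}.
FOLLOW(K): in K::=b S K f, K is followed by f with FIRST {f}; in B::=K, the suffix after K is empty, so FOLLOW(K) ⊇ FOLLOW(B) = {b, c, g}. Thus FOLLOW(K) = {b, c, f, g}.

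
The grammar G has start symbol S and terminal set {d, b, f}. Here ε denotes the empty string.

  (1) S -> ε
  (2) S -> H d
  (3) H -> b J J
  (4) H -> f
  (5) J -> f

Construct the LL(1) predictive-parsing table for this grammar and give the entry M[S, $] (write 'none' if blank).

FIRST(H) = {b, f}
FIRST(J) = {f}
FIRST(S) = {ε, b, f}  (via H d)
FOLLOW(S) includes $ since S is the start symbol.
FOLLOW(S): S appears on no right-hand side. Thus FOLLOW(S) = {$}.
For S -> ε: FIRST(ε) = {ε}, so it goes in M[S, t] for t ∈ {}; since ε ∈ FIRST, also for every t ∈ FOLLOW(S) = {$}.
For S -> H d: FIRST(H d) = {b, f}, so it goes in M[S, t] for t ∈ {b, f}.

S -> ε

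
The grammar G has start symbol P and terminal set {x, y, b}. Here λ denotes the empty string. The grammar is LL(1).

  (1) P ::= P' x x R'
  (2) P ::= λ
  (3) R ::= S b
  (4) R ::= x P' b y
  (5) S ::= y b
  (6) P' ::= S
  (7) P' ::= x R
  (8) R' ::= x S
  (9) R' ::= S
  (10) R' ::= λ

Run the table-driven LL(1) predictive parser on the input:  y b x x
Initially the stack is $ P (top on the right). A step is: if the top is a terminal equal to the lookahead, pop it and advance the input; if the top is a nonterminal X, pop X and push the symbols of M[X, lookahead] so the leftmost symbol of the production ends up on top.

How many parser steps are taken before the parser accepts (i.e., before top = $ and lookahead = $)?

step 1: stack=$ P  input=y b x x $  — expand P ::= P' x x R'
step 2: stack=$ R' x x P'  input=y b x x $  — expand P' ::= S
step 3: stack=$ R' x x S  input=y b x x $  — expand S ::= y b
step 4: stack=$ R' x x b y  input=y b x x $  — match y
step 5: stack=$ R' x x b  input=b x x $  — match b
step 6: stack=$ R' x x  input=x x $  — match x
step 7: stack=$ R' x  input=x $  — match x
step 8: stack=$ R'  input=$  — expand R' ::= λ
Accept reached after 8 steps.

8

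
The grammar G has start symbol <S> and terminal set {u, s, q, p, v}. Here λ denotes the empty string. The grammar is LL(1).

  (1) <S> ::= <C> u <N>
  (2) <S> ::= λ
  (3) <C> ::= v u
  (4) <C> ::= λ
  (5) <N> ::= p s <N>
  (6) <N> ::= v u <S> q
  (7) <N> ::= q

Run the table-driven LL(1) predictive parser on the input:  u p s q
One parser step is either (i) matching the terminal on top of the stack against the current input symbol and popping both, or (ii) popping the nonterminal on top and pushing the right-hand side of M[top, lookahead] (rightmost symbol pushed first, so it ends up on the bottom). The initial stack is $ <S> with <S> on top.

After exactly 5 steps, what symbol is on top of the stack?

step 1: stack=$ <S>  input=u p s q $  — expand <S> ::= <C> u <N>
step 2: stack=$ <N> u <C>  input=u p s q $  — expand <C> ::= λ
step 3: stack=$ <N> u  input=u p s q $  — match u
step 4: stack=$ <N>  input=p s q $  — expand <N> ::= p s <N>
step 5: stack=$ <N> s p  input=p s q $  — match p
Stack after step 5: $ <N> s (top = s).

s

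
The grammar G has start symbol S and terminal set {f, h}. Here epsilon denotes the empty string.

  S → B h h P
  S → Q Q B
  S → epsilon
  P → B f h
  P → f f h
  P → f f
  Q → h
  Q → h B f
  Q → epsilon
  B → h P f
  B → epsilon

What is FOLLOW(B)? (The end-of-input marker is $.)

FIRST(Q): from Q→h we get {h}; from Q→h B f we get {h}; from Q→epsilon we get {epsilon}. So FIRST(Q) = {epsilon, h}.
FIRST(B): from B→h P f we get {h}; from B→epsilon we get {epsilon}. So FIRST(B) = {epsilon, h}.
FIRST(S): from S→B h h P we get {h}; from S→Q Q B we get {epsilon, h}; from S→epsilon we get {epsilon}. So FIRST(S) = {epsilon, h}.
FIRST(P): from P→B f h we get {f, h}; from P→f f h we get {f}; from P→f f we get {f}. So FIRST(P) = {f, h}.
FOLLOW(S) includes $ since S is the start symbol.
FOLLOW(S): S appears on no right-hand side. Thus FOLLOW(S) = {$}.
FOLLOW(P): in S→B h h P, the suffix after P is empty, so FOLLOW(P) ⊇ FOLLOW(S) = {$}; in B→h P f, P is followed by f with FIRST {f}. Thus FOLLOW(P) = {$, f}.
FOLLOW(Q): in S→Q Q B (occurrence 1), Q is followed by Q B with FIRST {epsilon, h}; in S→Q Q B (occurrence 1), the suffix after Q is nullable, so FOLLOW(Q) ⊇ FOLLOW(S) = {$}; in S→Q Q B (occurrence 2), Q is followed by B with FIRST {epsilon, h}; in S→Q Q B (occurrence 2), the suffix after Q is nullable, so FOLLOW(Q) ⊇ FOLLOW(S) = {$}. Thus FOLLOW(Q) = {$, h}.
FOLLOW(B): in S→B h h P, B is followed by h h P with FIRST {h}; in S→Q Q B, the suffix after B is empty, so FOLLOW(B) ⊇ FOLLOW(S) = {$}; in P→B f h, B is followed by f h with FIRST {f}; in Q→h B f, B is followed by f with FIRST {f}. Thus FOLLOW(B) = {$, f, h}.

{$, f, h}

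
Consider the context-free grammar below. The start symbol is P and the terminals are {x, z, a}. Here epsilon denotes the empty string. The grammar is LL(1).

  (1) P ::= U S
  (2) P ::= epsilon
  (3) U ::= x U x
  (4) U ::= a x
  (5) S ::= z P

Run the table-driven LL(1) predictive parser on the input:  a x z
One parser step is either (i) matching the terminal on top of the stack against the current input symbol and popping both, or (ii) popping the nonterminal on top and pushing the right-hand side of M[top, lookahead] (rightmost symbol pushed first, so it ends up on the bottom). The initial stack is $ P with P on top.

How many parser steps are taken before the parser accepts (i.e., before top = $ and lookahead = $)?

     Stack    Input    Action
  1  $ P      a x z $  expand P ::= U S
  2  $ S U    a x z $  expand U ::= a x
  3  $ S x a  a x z $  match a
  4  $ S x    x z $    match x
  5  $ S      z $      expand S ::= z P
  6  $ P z    z $      match z
  7  $ P      $        expand P ::= epsilon
Accept reached after 7 steps.

7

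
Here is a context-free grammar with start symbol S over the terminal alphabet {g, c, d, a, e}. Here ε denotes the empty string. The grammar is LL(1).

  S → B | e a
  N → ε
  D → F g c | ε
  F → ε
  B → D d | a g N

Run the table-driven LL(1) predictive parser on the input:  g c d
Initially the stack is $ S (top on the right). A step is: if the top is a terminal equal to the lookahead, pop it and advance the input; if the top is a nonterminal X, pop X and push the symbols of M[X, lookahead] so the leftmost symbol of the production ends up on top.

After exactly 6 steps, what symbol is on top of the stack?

     Stack      Input    Action
  1  $ S        g c d $  expand S → B
  2  $ B        g c d $  expand B → D d
  3  $ d D      g c d $  expand D → F g c
  4  $ d c g F  g c d $  expand F → ε
  5  $ d c g    g c d $  match g
  6  $ d c      c d $    match c
Stack after step 6: $ d (top = d).

d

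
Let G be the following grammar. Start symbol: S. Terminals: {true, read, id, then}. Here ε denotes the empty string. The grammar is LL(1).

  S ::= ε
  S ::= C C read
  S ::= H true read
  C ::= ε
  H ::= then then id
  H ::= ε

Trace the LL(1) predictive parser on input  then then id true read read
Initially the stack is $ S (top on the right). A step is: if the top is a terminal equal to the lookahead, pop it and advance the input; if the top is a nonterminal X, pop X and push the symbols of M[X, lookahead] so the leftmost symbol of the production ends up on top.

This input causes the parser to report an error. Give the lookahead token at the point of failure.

     Stack                     Input                          Action
  1  $ S                       then then id true read read $  expand S ::= H true read
  2  $ read true H             then then id true read read $  expand H ::= then then id
  3  $ read true id then then  then then id true read read $  match then
  4  $ read true id then       then id true read read $       match then
  5  $ read true id            id true read read $            match id
  6  $ read true               true read read $               match true
  7  $ read                    read read $                    match read
  8  $                         read $                         error: stack empty but input remains

read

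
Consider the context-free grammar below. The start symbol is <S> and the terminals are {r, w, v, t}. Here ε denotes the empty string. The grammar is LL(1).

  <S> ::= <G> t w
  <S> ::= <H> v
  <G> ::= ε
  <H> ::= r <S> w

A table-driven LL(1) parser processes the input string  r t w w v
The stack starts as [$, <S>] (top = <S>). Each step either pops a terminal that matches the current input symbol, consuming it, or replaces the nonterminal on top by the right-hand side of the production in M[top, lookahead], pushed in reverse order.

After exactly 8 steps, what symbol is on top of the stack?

v

     Stack          Input        Action
  1  $ <S>          r t w w v $  expand <S> ::= <H> v
  2  $ v <H>        r t w w v $  expand <H> ::= r <S> w
  3  $ v w <S> r    r t w w v $  match r
  4  $ v w <S>      t w w v $    expand <S> ::= <G> t w
  5  $ v w w t <G>  t w w v $    expand <G> ::= ε
  6  $ v w w t      t w w v $    match t
  7  $ v w w        w w v $      match w
  8  $ v w          w v $        match w
Stack after step 8: $ v (top = v).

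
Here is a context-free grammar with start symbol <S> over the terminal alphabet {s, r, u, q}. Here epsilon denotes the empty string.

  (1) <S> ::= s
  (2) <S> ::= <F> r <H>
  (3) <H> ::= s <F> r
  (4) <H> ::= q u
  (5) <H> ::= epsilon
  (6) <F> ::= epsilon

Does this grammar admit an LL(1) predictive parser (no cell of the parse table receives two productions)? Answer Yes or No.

Yes

FIRST(<S>) = {r, s}
FIRST(<H>) = {epsilon, q, s}
FIRST(<F>) = {epsilon}
FOLLOW(<S>) = {$}
FOLLOW(<H>) = {$}
FOLLOW(<F>) = {r}
Each cell of M receives at most one production.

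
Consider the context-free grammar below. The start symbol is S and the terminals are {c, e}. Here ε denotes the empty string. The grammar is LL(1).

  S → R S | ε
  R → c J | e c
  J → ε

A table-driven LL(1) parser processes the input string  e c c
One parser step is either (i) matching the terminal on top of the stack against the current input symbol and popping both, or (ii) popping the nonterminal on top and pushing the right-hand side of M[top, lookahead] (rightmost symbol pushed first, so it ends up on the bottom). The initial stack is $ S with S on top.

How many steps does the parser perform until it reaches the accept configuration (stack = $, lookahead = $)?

9

     Stack    Input    Action
  1  $ S      e c c $  expand S → R S
  2  $ S R    e c c $  expand R → e c
  3  $ S c e  e c c $  match e
  4  $ S c    c c $    match c
  5  $ S      c $      expand S → R S
  6  $ S R    c $      expand R → c J
  7  $ S J c  c $      match c
  8  $ S J    $        expand J → ε
  9  $ S      $        expand S → ε
Accept reached after 9 steps.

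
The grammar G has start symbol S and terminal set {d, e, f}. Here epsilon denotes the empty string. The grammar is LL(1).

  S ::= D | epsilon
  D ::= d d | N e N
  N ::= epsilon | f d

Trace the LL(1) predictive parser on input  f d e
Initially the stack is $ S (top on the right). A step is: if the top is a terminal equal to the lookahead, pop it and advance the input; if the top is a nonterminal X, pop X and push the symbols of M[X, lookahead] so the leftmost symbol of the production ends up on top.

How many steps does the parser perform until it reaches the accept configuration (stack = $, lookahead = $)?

     Stack      Input    Action
  1  $ S        f d e $  expand S ::= D
  2  $ D        f d e $  expand D ::= N e N
  3  $ N e N    f d e $  expand N ::= f d
  4  $ N e d f  f d e $  match f
  5  $ N e d    d e $    match d
  6  $ N e      e $      match e
  7  $ N        $        expand N ::= epsilon
Accept reached after 7 steps.

7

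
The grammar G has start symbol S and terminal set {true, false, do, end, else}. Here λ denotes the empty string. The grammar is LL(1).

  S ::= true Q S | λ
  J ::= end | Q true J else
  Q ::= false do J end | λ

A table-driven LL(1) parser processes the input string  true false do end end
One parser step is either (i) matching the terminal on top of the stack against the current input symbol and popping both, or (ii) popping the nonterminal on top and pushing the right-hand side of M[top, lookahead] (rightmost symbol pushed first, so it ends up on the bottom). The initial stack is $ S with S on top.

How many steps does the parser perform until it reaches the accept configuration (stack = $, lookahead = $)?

9

     Stack               Input                    Action
  1  $ S                 true false do end end $  expand S ::= true Q S
  2  $ S Q true          true false do end end $  match true
  3  $ S Q               false do end end $       expand Q ::= false do J end
  4  $ S end J do false  false do end end $       match false
  5  $ S end J do        do end end $             match do
  6  $ S end J           end end $                expand J ::= end
  7  $ S end end         end end $                match end
  8  $ S end             end $                    match end
  9  $ S                 $                        expand S ::= λ
Accept reached after 9 steps.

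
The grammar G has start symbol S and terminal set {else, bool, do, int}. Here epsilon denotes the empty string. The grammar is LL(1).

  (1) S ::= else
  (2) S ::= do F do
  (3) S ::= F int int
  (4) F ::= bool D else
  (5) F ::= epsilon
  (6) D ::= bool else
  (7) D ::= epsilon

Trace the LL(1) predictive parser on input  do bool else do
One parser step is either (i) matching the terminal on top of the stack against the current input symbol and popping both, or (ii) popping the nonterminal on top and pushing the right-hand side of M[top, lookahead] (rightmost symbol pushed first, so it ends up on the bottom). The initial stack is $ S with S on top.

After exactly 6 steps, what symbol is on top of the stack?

     Stack             Input              Action
  1  $ S               do bool else do $  expand S ::= do F do
  2  $ do F do         do bool else do $  match do
  3  $ do F            bool else do $     expand F ::= bool D else
  4  $ do else D bool  bool else do $     match bool
  5  $ do else D       else do $          expand D ::= epsilon
  6  $ do else         else do $          match else
Stack after step 6: $ do (top = do).

do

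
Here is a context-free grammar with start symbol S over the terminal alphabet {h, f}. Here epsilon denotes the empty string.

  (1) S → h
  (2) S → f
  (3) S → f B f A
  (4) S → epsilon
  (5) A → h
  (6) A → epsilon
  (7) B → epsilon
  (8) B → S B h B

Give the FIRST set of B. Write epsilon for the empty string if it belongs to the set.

FIRST(S): from S→h we get {h}; from S→f we get {f}; from S→f B f A we get {f}; from S→epsilon we get {epsilon}. So FIRST(S) = {epsilon, f, h}.
FIRST(A): from A→h we get {h}; from A→epsilon we get {epsilon}. So FIRST(A) = {epsilon, h}.
FIRST(B): from B→epsilon we get {epsilon}; from B→S B h B we get {f, h}. So FIRST(B) = {epsilon, f, h}.

{epsilon, f, h}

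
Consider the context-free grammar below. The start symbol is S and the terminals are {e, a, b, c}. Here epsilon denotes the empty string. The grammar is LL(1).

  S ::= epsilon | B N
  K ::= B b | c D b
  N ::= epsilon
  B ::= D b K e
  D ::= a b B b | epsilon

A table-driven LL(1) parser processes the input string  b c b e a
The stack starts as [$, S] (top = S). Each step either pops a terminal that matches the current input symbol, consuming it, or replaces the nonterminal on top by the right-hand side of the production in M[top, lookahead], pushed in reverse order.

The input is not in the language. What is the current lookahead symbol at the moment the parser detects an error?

step 1: stack=$ S  input=b c b e a $  — expand S ::= B N
step 2: stack=$ N B  input=b c b e a $  — expand B ::= D b K e
step 3: stack=$ N e K b D  input=b c b e a $  — expand D ::= epsilon
step 4: stack=$ N e K b  input=b c b e a $  — match b
step 5: stack=$ N e K  input=c b e a $  — expand K ::= c D b
step 6: stack=$ N e b D c  input=c b e a $  — match c
step 7: stack=$ N e b D  input=b e a $  — expand D ::= epsilon
step 8: stack=$ N e b  input=b e a $  — match b
step 9: stack=$ N e  input=e a $  — match e
step 10: stack=$ N  input=a $  — error: M[N, a] is empty

a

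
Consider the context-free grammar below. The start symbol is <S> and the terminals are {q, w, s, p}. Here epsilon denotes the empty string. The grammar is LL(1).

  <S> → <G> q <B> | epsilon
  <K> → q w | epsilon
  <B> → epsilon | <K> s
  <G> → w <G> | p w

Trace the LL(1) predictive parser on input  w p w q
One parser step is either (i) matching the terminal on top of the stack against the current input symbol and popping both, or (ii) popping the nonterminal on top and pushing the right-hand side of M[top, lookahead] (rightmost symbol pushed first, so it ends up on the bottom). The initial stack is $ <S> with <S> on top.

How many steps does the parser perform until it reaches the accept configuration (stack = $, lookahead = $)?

step 1: stack=$ <S>  input=w p w q $  — expand <S> → <G> q <B>
step 2: stack=$ <B> q <G>  input=w p w q $  — expand <G> → w <G>
step 3: stack=$ <B> q <G> w  input=w p w q $  — match w
step 4: stack=$ <B> q <G>  input=p w q $  — expand <G> → p w
step 5: stack=$ <B> q w p  input=p w q $  — match p
step 6: stack=$ <B> q w  input=w q $  — match w
step 7: stack=$ <B> q  input=q $  — match q
step 8: stack=$ <B>  input=$  — expand <B> → epsilon
Accept reached after 8 steps.

8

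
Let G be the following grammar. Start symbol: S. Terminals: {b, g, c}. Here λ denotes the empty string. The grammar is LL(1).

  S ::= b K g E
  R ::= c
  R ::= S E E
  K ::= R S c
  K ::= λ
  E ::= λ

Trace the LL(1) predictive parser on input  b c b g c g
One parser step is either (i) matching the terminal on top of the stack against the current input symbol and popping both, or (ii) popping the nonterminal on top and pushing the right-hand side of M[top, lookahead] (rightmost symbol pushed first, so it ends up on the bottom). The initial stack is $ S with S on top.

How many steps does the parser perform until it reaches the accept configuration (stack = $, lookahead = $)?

13

      Stack            Input          Action
   1  $ S              b c b g c g $  expand S ::= b K g E
   2  $ E g K b        b c b g c g $  match b
   3  $ E g K          c b g c g $    expand K ::= R S c
   4  $ E g c S R      c b g c g $    expand R ::= c
   5  $ E g c S c      c b g c g $    match c
   6  $ E g c S        b g c g $      expand S ::= b K g E
   7  $ E g c E g K b  b g c g $      match b
   8  $ E g c E g K    g c g $        expand K ::= λ
   9  $ E g c E g      g c g $        match g
  10  $ E g c E        c g $          expand E ::= λ
  11  $ E g c          c g $          match c
  12  $ E g            g $            match g
  13  $ E              $              expand E ::= λ
Accept reached after 13 steps.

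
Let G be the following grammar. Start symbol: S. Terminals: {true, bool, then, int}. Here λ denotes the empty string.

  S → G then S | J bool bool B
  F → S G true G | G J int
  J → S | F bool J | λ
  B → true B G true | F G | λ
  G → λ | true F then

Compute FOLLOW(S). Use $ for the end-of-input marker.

{$, bool, int, true}

FIRST(G) = {λ, true}
FIRST(S) = {bool, int, then, true}  (via G then S, J bool bool B)
FIRST(F) = {bool, int, then, true}  (via S G true G, G J int)
FIRST(J) = {λ, bool, int, then, true}  (via S, F bool J)
FIRST(B) = {λ, bool, int, then, true}  (via F G)
FOLLOW(S) includes $ since S is the start symbol.
FOLLOW(J): in S→J bool bool B, J is followed by bool bool B with FIRST {bool}; in F→G J int, J is followed by int with FIRST {int}; in J→F bool J, the suffix after J is empty (adds nothing new). Thus FOLLOW(J) = {bool, int}.
FOLLOW(S): in S→G then S, the suffix after S is empty (adds nothing new); in F→S G true G, S is followed by G true G with FIRST {true}; in J→S, the suffix after S is empty, so FOLLOW(S) ⊇ FOLLOW(J) = {bool, int}. Thus FOLLOW(S) = {$, bool, int, true}.
FOLLOW(B): in S→J bool bool B, the suffix after B is empty, so FOLLOW(B) ⊇ FOLLOW(S) = {$, bool, int, true}; in B→true B G true, B is followed by G true with FIRST {true}. Thus FOLLOW(B) = {$, bool, int, true}.
FOLLOW(F): in J→F bool J, F is followed by bool J with FIRST {bool}; in B→F G, F is followed by G with FIRST {λ, true}; in B→F G, the suffix after F is nullable, so FOLLOW(F) ⊇ FOLLOW(B) = {$, bool, int, true}; in G→true F then, F is followed by then with FIRST {then}. Thus FOLLOW(F) = {$, bool, int, then, true}.
FOLLOW(G): in S→G then S, G is followed by then S with FIRST {then}; in F→S G true G (occurrence 1), G is followed by true G with FIRST {true}; in F→S G true G (occurrence 2), the suffix after G is empty, so FOLLOW(G) ⊇ FOLLOW(F) = {$, bool, int, then, true}; in F→G J int, G is followed by J int with FIRST {bool, int, then, true}; in B→true B G true, G is followed by true with FIRST {true}; in B→F G, the suffix after G is empty, so FOLLOW(G) ⊇ FOLLOW(B) = {$, bool, int, true}. Thus FOLLOW(G) = {$, bool, int, then, true}.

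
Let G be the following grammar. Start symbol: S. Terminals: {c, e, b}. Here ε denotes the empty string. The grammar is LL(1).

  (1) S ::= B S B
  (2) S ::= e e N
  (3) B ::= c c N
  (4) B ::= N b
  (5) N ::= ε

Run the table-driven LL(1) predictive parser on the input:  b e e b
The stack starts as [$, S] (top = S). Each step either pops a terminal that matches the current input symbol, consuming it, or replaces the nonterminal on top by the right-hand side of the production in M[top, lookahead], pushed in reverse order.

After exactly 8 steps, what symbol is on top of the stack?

B

step 1: stack=$ S  input=b e e b $  — expand S ::= B S B
step 2: stack=$ B S B  input=b e e b $  — expand B ::= N b
step 3: stack=$ B S b N  input=b e e b $  — expand N ::= ε
step 4: stack=$ B S b  input=b e e b $  — match b
step 5: stack=$ B S  input=e e b $  — expand S ::= e e N
step 6: stack=$ B N e e  input=e e b $  — match e
step 7: stack=$ B N e  input=e b $  — match e
step 8: stack=$ B N  input=b $  — expand N ::= ε
Stack after step 8: $ B (top = B).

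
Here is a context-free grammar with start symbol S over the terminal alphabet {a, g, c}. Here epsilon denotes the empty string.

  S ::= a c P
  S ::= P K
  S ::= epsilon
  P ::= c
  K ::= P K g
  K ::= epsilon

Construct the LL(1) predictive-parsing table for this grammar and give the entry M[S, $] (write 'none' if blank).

S ::= epsilon

FIRST(P): from P::=c we get {c}. So FIRST(P) = {c}.
FIRST(S): from S::=a c P we get {a}; from S::=P K we get {c}; from S::=epsilon we get {epsilon}. So FIRST(S) = {epsilon, a, c}.
FIRST(K): from K::=P K g we get {c}; from K::=epsilon we get {epsilon}. So FIRST(K) = {epsilon, c}.
FOLLOW(S) includes $ since S is the start symbol.
FOLLOW(S): S appears on no right-hand side. Thus FOLLOW(S) = {$}.
For S ::= a c P: FIRST(a c P) = {a}, so it goes in M[S, t] for t ∈ {a}.
For S ::= P K: FIRST(P K) = {c}, so it goes in M[S, t] for t ∈ {c}.
For S ::= epsilon: FIRST(epsilon) = {epsilon}, so it goes in M[S, t] for t ∈ {}; since epsilon ∈ FIRST, also for every t ∈ FOLLOW(S) = {$}.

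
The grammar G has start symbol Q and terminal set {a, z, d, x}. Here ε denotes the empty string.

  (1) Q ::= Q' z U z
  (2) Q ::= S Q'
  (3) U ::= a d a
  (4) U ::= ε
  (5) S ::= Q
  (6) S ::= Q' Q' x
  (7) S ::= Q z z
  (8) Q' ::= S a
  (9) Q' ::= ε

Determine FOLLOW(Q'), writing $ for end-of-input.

FIRST(U) = {ε, a}
FIRST(Q) = {x, z}  (via Q' z U z, S Q')
FIRST(S) = {x, z}  (via Q, Q' Q' x, Q z z)
FIRST(Q') = {ε, x, z}  (via S a)
FOLLOW(Q) includes $ since Q is the start symbol.
FOLLOW(U): in Q::=Q' z U z, U is followed by z with FIRST {z}. Thus FOLLOW(U) = {z}.
FOLLOW(Q): in S::=Q, the suffix after Q is empty, so FOLLOW(Q) ⊇ FOLLOW(S) = {$, a, x, z}; in S::=Q z z, Q is followed by z z with FIRST {z}. Thus FOLLOW(Q) = {$, a, x, z}.
FOLLOW(S): in Q::=S Q', S is followed by Q' with FIRST {ε, x, z}; in Q::=S Q', the suffix after S is nullable, so FOLLOW(S) ⊇ FOLLOW(Q) = {$, a, x, z}; in Q'::=S a, S is followed by a with FIRST {a}. Thus FOLLOW(S) = {$, a, x, z}.
FOLLOW(Q'): in Q::=Q' z U z, Q' is followed by z U z with FIRST {z}; in Q::=S Q', the suffix after Q' is empty, so FOLLOW(Q') ⊇ FOLLOW(Q) = {$, a, x, z}; in S::=Q' Q' x (occurrence 1), Q' is followed by Q' x with FIRST {x, z}; in S::=Q' Q' x (occurrence 2), Q' is followed by x with FIRST {x}. Thus FOLLOW(Q') = {$, a, x, z}.

{$, a, x, z}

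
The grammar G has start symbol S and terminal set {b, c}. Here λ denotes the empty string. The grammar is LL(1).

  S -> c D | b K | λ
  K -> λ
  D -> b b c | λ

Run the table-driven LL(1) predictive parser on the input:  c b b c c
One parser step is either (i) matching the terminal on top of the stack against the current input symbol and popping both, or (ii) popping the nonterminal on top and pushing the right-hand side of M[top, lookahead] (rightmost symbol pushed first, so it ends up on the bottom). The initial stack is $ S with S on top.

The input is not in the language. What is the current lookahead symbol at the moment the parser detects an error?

step 1: stack=$ S  input=c b b c c $  — expand S -> c D
step 2: stack=$ D c  input=c b b c c $  — match c
step 3: stack=$ D  input=b b c c $  — expand D -> b b c
step 4: stack=$ c b b  input=b b c c $  — match b
step 5: stack=$ c b  input=b c c $  — match b
step 6: stack=$ c  input=c c $  — match c
step 7: stack=$  input=c $  — error: stack empty but input remains

c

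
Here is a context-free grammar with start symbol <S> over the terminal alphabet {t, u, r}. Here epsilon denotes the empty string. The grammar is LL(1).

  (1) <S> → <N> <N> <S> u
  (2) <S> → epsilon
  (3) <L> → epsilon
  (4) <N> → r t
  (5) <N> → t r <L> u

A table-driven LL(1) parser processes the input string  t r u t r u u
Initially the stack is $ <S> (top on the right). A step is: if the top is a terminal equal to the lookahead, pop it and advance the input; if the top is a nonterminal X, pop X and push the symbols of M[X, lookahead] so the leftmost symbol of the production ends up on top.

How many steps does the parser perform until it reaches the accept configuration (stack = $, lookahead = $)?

      Stack                  Input            Action
   1  $ <S>                  t r u t r u u $  expand <S> → <N> <N> <S> u
   2  $ u <S> <N> <N>        t r u t r u u $  expand <N> → t r <L> u
   3  $ u <S> <N> u <L> r t  t r u t r u u $  match t
   4  $ u <S> <N> u <L> r    r u t r u u $    match r
   5  $ u <S> <N> u <L>      u t r u u $      expand <L> → epsilon
   6  $ u <S> <N> u          u t r u u $      match u
   7  $ u <S> <N>            t r u u $        expand <N> → t r <L> u
   8  $ u <S> u <L> r t      t r u u $        match t
   9  $ u <S> u <L> r        r u u $          match r
  10  $ u <S> u <L>          u u $            expand <L> → epsilon
  11  $ u <S> u              u u $            match u
  12  $ u <S>                u $              expand <S> → epsilon
  13  $ u                    u $              match u
Accept reached after 13 steps.

13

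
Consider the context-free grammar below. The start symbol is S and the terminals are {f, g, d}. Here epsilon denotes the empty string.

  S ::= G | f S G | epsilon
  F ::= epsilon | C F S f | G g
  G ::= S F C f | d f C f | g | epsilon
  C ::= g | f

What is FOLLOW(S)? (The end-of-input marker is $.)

FIRST(C) = {f, g}
FIRST(S) = {epsilon, d, f, g}  (via G)
FIRST(F) = {epsilon, d, f, g}  (via C F S f, G g)
FIRST(G) = {epsilon, d, f, g}  (via S F C f)
FOLLOW(S) includes $ since S is the start symbol.
FOLLOW(S): in S::=f S G, S is followed by G with FIRST {epsilon, d, f, g}; in S::=f S G, the suffix after S is nullable (adds nothing new); in F::=C F S f, S is followed by f with FIRST {f}; in G::=S F C f, S is followed by F C f with FIRST {d, f, g}. Thus FOLLOW(S) = {$, d, f, g}.
FOLLOW(F): in F::=C F S f, F is followed by S f with FIRST {d, f, g}; in G::=S F C f, F is followed by C f with FIRST {f, g}. Thus FOLLOW(F) = {d, f, g}.
FOLLOW(G): in S::=G, the suffix after G is empty, so FOLLOW(G) ⊇ FOLLOW(S) = {$, d, f, g}; in S::=f S G, the suffix after G is empty, so FOLLOW(G) ⊇ FOLLOW(S) = {$, d, f, g}; in F::=G g, G is followed by g with FIRST {g}. Thus FOLLOW(G) = {$, d, f, g}.
FOLLOW(C): in F::=C F S f, C is followed by F S f with FIRST {d, f, g}; in G::=S F C f, C is followed by f with FIRST {f}; in G::=d f C f, C is followed by f with FIRST {f}. Thus FOLLOW(C) = {d, f, g}.

{$, d, f, g}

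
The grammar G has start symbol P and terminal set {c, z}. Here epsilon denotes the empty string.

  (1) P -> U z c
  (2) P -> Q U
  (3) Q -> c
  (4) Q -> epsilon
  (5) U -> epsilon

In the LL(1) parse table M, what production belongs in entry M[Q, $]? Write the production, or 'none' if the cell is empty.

FIRST(Q) = {epsilon, c}
FIRST(U) = {epsilon}
FIRST(P) = {epsilon, c, z}  (via U z c, Q U)
FOLLOW(P) includes $ since P is the start symbol.
FOLLOW(P): P appears on no right-hand side. Thus FOLLOW(P) = {$}.
FOLLOW(Q): in P->Q U, Q is followed by U with FIRST {epsilon}; in P->Q U, the suffix after Q is nullable, so FOLLOW(Q) ⊇ FOLLOW(P) = {$}. Thus FOLLOW(Q) = {$}.
For Q -> c: FIRST(c) = {c}, so it goes in M[Q, t] for t ∈ {c}.
For Q -> epsilon: FIRST(epsilon) = {epsilon}, so it goes in M[Q, t] for t ∈ {}; since epsilon ∈ FIRST, also for every t ∈ FOLLOW(Q) = {$}.

Q -> epsilon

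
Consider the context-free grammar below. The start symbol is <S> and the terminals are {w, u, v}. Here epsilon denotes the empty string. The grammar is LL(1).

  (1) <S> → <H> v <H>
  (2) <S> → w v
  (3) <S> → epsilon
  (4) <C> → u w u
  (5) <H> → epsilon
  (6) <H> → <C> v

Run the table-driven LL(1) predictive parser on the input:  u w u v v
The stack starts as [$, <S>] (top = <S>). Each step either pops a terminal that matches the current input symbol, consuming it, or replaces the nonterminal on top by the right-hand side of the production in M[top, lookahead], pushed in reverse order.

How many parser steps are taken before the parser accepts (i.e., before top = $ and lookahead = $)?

9

step 1: stack=$ <S>  input=u w u v v $  — expand <S> → <H> v <H>
step 2: stack=$ <H> v <H>  input=u w u v v $  — expand <H> → <C> v
step 3: stack=$ <H> v v <C>  input=u w u v v $  — expand <C> → u w u
step 4: stack=$ <H> v v u w u  input=u w u v v $  — match u
step 5: stack=$ <H> v v u w  input=w u v v $  — match w
step 6: stack=$ <H> v v u  input=u v v $  — match u
step 7: stack=$ <H> v v  input=v v $  — match v
step 8: stack=$ <H> v  input=v $  — match v
step 9: stack=$ <H>  input=$  — expand <H> → epsilon
Accept reached after 9 steps.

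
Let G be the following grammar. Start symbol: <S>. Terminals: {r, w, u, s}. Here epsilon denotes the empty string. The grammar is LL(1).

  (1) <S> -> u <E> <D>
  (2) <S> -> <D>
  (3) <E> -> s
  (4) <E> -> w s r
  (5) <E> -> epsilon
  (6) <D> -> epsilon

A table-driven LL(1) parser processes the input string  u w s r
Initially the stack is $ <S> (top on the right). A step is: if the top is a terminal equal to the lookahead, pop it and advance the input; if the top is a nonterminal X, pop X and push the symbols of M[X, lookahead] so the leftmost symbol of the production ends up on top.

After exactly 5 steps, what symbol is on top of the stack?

     Stack        Input      Action
  1  $ <S>        u w s r $  expand <S> -> u <E> <D>
  2  $ <D> <E> u  u w s r $  match u
  3  $ <D> <E>    w s r $    expand <E> -> w s r
  4  $ <D> r s w  w s r $    match w
  5  $ <D> r s    s r $      match s
Stack after step 5: $ <D> r (top = r).

r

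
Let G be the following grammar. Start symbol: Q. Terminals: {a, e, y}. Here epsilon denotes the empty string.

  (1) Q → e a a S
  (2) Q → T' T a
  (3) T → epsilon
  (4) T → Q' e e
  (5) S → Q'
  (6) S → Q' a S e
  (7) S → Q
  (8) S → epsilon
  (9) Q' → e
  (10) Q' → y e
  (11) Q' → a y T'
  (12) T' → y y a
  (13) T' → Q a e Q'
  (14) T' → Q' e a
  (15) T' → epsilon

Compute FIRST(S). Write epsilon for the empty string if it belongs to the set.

{epsilon, a, e, y}

FIRST(Q'): from Q'→e we get {e}; from Q'→y e we get {y}; from Q'→a y T' we get {a}. So FIRST(Q') = {a, e, y}.
FIRST(T): from T→epsilon we get {epsilon}; from T→Q' e e we get {a, e, y}. So FIRST(T) = {epsilon, a, e, y}.
FIRST(Q): from Q→e a a S we get {e}; from Q→T' T a we get {a, e, y}. So FIRST(Q) = {a, e, y}.
FIRST(S): from S→Q' we get {a, e, y}; from S→Q' a S e we get {a, e, y}; from S→Q we get {a, e, y}; from S→epsilon we get {epsilon}. So FIRST(S) = {epsilon, a, e, y}.
FIRST(T'): from T'→y y a we get {y}; from T'→Q a e Q' we get {a, e, y}; from T'→Q' e a we get {a, e, y}; from T'→epsilon we get {epsilon}. So FIRST(T') = {epsilon, a, e, y}.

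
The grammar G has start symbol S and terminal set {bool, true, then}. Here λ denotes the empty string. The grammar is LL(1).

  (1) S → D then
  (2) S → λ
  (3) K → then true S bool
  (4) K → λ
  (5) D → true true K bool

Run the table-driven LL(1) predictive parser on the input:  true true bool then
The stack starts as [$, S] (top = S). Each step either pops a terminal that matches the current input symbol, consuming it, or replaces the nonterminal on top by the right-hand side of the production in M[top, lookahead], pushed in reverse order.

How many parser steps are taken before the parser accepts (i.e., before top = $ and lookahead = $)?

     Stack                    Input                  Action
  1  $ S                      true true bool then $  expand S → D then
  2  $ then D                 true true bool then $  expand D → true true K bool
  3  $ then bool K true true  true true bool then $  match true
  4  $ then bool K true       true bool then $       match true
  5  $ then bool K            bool then $            expand K → λ
  6  $ then bool              bool then $            match bool
  7  $ then                   then $                 match then
Accept reached after 7 steps.

7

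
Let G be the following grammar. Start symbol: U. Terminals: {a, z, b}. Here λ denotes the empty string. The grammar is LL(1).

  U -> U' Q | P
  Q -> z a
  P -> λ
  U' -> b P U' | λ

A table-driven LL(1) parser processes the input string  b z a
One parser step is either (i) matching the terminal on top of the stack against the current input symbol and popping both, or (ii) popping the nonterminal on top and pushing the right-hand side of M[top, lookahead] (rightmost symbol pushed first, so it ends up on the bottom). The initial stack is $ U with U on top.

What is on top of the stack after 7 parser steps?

     Stack       Input    Action
  1  $ U         b z a $  expand U -> U' Q
  2  $ Q U'      b z a $  expand U' -> b P U'
  3  $ Q U' P b  b z a $  match b
  4  $ Q U' P    z a $    expand P -> λ
  5  $ Q U'      z a $    expand U' -> λ
  6  $ Q         z a $    expand Q -> z a
  7  $ a z       z a $    match z
Stack after step 7: $ a (top = a).

a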